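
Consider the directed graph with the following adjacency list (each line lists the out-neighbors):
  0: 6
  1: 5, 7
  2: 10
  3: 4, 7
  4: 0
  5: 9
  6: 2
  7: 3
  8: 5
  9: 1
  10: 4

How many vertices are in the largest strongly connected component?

{0, 2, 4, 6, 10} are all mutually reachable — one SCC of size 5.
{1, 5, 9} are all mutually reachable — one SCC of size 3.
{3, 7} are all mutually reachable — one SCC of size 2.
{8} is an SCC by itself.
The largest has 5 vertices.

5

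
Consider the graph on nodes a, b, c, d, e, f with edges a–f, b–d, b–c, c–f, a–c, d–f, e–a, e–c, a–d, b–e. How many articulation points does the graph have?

0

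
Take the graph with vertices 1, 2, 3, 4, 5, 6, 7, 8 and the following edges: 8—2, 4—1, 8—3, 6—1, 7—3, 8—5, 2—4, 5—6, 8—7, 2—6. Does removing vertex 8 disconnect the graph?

Deleting 8 raises the number of components from 1 to 2, so 8 is a cut vertex.

Yes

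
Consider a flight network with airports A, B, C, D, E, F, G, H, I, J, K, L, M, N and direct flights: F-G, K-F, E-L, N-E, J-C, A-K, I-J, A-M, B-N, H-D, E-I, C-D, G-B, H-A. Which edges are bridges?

A-M, E-L

The edges on the cycle H-A-K-F-G-B-N-E-I-J-C-D-H are not bridges since each lies on that cycle.
But removing A-M disconnects A from M; removing L-E disconnects L from E — these are bridges.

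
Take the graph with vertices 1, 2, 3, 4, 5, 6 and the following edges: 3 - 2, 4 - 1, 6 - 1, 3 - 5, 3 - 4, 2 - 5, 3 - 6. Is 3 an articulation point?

Yes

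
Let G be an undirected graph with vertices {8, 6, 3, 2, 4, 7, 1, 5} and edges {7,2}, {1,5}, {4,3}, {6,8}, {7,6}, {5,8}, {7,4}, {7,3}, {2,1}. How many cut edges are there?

The edges on the cycle 7-4-3-7 are not bridges since each lies on that cycle.
Every edge lies on some cycle, so there are no bridges.

0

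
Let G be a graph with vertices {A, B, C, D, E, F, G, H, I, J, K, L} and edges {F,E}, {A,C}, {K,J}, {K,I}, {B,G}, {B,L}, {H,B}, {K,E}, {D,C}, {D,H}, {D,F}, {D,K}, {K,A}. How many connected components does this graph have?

1

Starting from A we can reach A, B, C, D, E, F, G, H, I, J, K, L. That is one component of size 12.
Total: 1 component.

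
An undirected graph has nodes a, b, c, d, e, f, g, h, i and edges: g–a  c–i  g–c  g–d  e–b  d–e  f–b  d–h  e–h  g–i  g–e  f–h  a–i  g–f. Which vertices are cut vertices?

Removing g increases the component count from 1 to 2, so g is a cut vertex.
By contrast removing f leaves 1 component; it is not a cut vertex. No other vertex is a cut vertex either.

g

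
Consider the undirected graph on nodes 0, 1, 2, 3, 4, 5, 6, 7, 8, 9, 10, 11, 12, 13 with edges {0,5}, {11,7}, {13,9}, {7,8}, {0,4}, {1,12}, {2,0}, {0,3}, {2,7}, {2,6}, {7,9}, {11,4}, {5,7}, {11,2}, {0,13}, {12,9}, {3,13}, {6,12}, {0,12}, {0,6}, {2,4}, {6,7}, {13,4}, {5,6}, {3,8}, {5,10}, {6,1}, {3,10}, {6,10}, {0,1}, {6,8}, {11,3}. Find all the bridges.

none

The edges on the cycle 5-6-10-5 are not bridges since each lies on that cycle.
Every edge lies on some cycle, so there are no bridges.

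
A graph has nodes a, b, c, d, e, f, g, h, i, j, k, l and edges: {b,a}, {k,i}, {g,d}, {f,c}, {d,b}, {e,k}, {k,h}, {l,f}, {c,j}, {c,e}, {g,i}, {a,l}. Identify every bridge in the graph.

The edges on the cycle g-d-b-a-l-f-c-e-k-i-g are not bridges since each lies on that cycle.
But removing k–h disconnects k from h; removing j–c disconnects j from c — these are bridges.

c-j, h-k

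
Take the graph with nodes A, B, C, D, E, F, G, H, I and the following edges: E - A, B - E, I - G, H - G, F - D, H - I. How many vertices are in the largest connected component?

3

C is isolated — a component by itself.
Starting from D we can reach D, F. That is one component of size 2.
Starting from A we can reach A, B, E. That is one component of size 3.
Starting from G we can reach G, H, I. That is one component of size 3.
The largest has 3 vertices.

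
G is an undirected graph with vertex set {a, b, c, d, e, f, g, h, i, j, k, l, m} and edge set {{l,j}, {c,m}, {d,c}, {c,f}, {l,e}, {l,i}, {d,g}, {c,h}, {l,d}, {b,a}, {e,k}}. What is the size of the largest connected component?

11

Starting from a we can reach a, b. That is one component of size 2.
Starting from c we can reach c, d, e, f, g, h, i, j, k, l, m. That is one component of size 11.
The largest has 11 vertices.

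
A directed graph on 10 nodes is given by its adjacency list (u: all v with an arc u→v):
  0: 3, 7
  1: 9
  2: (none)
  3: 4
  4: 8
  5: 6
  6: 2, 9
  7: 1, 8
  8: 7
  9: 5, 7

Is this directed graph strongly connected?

There is no directed path from 1 to 0, so the graph is not strongly connected.

No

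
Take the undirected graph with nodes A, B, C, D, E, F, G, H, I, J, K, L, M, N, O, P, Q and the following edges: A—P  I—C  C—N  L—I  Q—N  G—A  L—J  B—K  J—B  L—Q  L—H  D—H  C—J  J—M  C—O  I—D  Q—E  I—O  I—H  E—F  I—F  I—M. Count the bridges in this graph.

4

The edges on the cycle L-I-C-N-Q-L are not bridges since each lies on that cycle.
But removing G—A disconnects G from A; removing B—K disconnects B from K; removing B—J disconnects B from J; removing P—A disconnects P from A — these are bridges.
That makes 4 bridges.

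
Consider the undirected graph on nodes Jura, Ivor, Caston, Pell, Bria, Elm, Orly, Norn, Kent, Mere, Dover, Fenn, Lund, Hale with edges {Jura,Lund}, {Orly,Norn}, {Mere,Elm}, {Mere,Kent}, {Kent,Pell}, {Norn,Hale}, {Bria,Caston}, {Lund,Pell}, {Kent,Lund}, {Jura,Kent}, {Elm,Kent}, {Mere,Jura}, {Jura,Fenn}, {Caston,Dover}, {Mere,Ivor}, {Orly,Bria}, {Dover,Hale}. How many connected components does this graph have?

2

Starting from Bria we can reach Bria, Hale, Norn, Orly, Dover, Caston. That is one component of size 6.
Starting from Elm we can reach Elm, Fenn, Ivor, Jura, Kent, Lund, Mere, Pell. That is one component of size 8.
Total: 2 components.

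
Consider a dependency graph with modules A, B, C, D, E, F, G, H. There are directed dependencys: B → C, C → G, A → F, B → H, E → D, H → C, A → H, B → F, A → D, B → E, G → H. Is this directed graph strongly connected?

There is no directed path from C to F, so the graph is not strongly connected.

No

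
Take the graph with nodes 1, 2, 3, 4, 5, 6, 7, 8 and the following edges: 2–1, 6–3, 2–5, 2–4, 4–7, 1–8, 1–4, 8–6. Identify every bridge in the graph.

1-8, 2-5, 3-6, 4-7, 6-8

The edges on the cycle 2-1-4-2 are not bridges since each lies on that cycle.
But removing 8–6 disconnects 8 from 6; removing 2–5 disconnects 2 from 5; removing 8–1 disconnects 8 from 1; removing 6–3 disconnects 6 from 3 — these are bridges.
In total 5 edges are bridges.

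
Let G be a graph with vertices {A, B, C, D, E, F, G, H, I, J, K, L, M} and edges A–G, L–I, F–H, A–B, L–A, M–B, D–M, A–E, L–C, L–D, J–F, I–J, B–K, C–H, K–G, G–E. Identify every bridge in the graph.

none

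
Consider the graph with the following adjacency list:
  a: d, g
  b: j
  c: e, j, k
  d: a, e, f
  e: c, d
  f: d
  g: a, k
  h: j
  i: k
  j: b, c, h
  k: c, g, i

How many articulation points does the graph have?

4

Removing c increases the component count from 1 to 2, so c is a cut vertex.
Removing d increases the component count from 1 to 2, so d is a cut vertex.
Removing j increases the component count from 1 to 3, so j is a cut vertex.
Likewise k is a cut vertex.
By contrast removing g leaves 1 component; it is not a cut vertex. No other vertex is a cut vertex either.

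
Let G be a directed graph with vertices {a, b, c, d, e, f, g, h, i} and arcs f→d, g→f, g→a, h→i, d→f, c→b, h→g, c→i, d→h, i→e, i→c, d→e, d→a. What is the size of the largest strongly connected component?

4

{d, f, g, h} are all mutually reachable — one SCC of size 4.
{c, i} are all mutually reachable — one SCC of size 2.
{a} is an SCC by itself.
{e} is an SCC by itself.
{b} is an SCC by itself.
The largest has 4 vertices.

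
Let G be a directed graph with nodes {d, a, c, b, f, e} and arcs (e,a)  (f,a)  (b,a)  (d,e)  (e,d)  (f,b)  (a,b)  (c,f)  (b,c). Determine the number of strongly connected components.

{a, b, c, f} are all mutually reachable — one SCC of size 4.
{d, e} are all mutually reachable — one SCC of size 2.
That gives 2 strongly connected components.

2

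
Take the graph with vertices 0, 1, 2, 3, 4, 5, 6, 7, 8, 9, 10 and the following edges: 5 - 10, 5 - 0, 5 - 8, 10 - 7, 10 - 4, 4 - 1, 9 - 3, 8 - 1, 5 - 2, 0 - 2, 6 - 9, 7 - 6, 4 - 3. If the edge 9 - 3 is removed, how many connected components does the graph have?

1

9 and 3 are still connected via 9-6-7-10-4-3, so the component count stays at 1.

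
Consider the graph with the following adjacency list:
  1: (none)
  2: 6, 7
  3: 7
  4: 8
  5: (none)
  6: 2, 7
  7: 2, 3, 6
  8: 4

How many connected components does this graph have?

4

1 is isolated — a component by itself.
5 is isolated — a component by itself.
Starting from 4 we can reach 4, 8. That is one component of size 2.
Starting from 2 we can reach 2, 3, 6, 7. That is one component of size 4.
Total: 4 components.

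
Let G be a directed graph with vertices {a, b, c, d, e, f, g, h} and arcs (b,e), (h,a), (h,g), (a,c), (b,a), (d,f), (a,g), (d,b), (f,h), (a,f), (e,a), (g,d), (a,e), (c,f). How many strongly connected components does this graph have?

1

{a, b, c, d, e, f, g, h} are all mutually reachable — one SCC of size 8.
That gives 1 strongly connected component.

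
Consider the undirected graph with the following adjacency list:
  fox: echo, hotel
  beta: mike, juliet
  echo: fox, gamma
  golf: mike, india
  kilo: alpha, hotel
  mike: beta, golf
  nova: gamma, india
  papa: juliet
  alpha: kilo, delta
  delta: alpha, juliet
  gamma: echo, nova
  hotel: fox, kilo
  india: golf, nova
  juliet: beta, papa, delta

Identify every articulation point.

Removing juliet increases the component count from 1 to 2, so juliet is a cut vertex.
By contrast removing mike leaves 1 component; it is not a cut vertex. No other vertex is a cut vertex either.

juliet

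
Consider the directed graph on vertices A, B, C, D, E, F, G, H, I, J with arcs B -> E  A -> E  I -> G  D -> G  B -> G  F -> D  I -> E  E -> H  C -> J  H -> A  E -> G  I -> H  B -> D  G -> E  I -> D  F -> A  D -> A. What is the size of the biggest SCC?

{A, E, G, H} are all mutually reachable — one SCC of size 4.
{F} is an SCC by itself.
{C} is an SCC by itself.
{J} is an SCC by itself.
{B} is an SCC by itself.
(and 2 more singleton SCCs)
The largest has 4 vertices.

4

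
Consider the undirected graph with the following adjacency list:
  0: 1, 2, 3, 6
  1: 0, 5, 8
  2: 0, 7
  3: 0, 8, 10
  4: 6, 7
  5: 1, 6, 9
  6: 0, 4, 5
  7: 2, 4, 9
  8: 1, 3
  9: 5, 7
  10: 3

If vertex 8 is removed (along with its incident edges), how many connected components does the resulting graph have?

1

With 8 gone, the remaining components are: {0, 1, 2, 3, 4, 5, 6, 7, 9, 10}.
That is 1 component.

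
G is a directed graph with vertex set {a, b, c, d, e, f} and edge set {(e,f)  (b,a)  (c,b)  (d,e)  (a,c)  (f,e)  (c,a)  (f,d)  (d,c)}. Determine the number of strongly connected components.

{a, b, c} are all mutually reachable — one SCC of size 3.
{d, e, f} are all mutually reachable — one SCC of size 3.
That gives 2 strongly connected components.

2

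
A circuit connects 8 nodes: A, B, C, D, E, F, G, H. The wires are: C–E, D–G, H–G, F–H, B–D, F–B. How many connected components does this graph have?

3

A is isolated — a component by itself.
Starting from C we can reach C, E. That is one component of size 2.
Starting from B we can reach B, D, F, G, H. That is one component of size 5.
Total: 3 components.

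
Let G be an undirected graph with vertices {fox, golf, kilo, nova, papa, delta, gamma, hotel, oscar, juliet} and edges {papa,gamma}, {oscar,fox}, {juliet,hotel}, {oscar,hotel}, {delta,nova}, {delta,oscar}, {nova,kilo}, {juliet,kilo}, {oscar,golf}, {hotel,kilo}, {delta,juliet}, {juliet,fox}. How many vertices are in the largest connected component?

Starting from papa we can reach papa, gamma. That is one component of size 2.
Starting from fox we can reach fox, golf, kilo, nova, delta, hotel, oscar, juliet. That is one component of size 8.
The largest has 8 vertices.

8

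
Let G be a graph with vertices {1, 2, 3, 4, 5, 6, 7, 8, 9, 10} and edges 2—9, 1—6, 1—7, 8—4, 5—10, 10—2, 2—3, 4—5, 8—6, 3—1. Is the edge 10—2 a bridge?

No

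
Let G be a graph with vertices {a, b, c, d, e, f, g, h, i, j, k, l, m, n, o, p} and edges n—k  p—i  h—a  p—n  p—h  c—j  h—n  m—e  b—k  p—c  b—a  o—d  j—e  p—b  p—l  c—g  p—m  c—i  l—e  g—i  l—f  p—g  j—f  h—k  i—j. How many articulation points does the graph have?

1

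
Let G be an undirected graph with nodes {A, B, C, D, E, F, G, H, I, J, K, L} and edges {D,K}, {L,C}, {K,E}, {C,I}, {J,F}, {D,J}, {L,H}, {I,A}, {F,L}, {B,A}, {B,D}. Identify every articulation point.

D, K, L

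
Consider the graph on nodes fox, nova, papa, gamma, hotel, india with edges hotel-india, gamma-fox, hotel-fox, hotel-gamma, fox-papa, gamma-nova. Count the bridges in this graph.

The edges on the cycle hotel-gamma-fox-hotel are not bridges since each lies on that cycle.
But removing gamma-nova disconnects gamma from nova; removing fox-papa disconnects fox from papa; removing hotel-india disconnects hotel from india — these are bridges.
That makes 3 bridges.

3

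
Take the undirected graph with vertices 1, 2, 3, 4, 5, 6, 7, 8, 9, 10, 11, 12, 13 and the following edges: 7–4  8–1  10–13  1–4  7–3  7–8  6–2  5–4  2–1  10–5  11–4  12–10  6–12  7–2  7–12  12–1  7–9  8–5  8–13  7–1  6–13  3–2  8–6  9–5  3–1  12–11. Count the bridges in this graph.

The edges on the cycle 8-6-12-10-5-8 are not bridges since each lies on that cycle.
Every edge lies on some cycle, so there are no bridges.

0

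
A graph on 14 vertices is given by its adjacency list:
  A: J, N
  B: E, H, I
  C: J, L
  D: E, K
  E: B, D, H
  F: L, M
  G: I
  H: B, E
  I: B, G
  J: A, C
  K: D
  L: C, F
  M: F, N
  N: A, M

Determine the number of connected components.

2

Starting from B we can reach B, D, E, G, H, I, K. That is one component of size 7.
Starting from A we can reach A, C, F, J, L, M, N. That is one component of size 7.
Total: 2 components.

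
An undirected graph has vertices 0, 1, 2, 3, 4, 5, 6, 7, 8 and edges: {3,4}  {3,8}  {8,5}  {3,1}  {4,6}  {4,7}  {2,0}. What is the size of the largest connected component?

Starting from 0 we can reach 0, 2. That is one component of size 2.
Starting from 1 we can reach 1, 3, 4, 5, 6, 7, 8. That is one component of size 7.
The largest has 7 vertices.

7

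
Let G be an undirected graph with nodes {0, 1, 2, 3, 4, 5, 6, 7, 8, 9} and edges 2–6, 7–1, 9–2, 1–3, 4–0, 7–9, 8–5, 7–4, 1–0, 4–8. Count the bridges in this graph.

6

The edges on the cycle 7-4-0-1-7 are not bridges since each lies on that cycle.
But removing 4–8 disconnects 4 from 8; removing 5–8 disconnects 5 from 8; removing 9–7 disconnects 9 from 7; removing 3–1 disconnects 3 from 1 — these are bridges.
In total 6 edges are bridges.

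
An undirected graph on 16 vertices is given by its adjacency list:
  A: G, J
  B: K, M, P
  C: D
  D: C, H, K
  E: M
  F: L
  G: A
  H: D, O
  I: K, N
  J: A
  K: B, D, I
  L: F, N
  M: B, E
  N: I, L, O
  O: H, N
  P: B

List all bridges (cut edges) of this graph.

The edges on the cycle N-O-H-D-K-I-N are not bridges since each lies on that cycle.
But removing M-B disconnects M from B; removing K-B disconnects K from B; removing J-A disconnects J from A; removing B-P disconnects B from P — these are bridges.
In total 9 edges are bridges.

A-G, A-J, B-K, B-M, B-P, C-D, E-M, F-L, L-N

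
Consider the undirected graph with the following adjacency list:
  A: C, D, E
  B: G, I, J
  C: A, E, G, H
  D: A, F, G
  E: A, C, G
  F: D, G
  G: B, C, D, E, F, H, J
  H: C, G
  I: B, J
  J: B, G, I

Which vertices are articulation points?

Removing G increases the component count from 1 to 2, so G is a cut vertex.
By contrast removing A leaves 1 component; it is not a cut vertex. No other vertex is a cut vertex either.

G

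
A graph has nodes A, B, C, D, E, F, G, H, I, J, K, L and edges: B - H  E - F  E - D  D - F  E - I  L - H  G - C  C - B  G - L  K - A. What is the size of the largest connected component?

J is isolated — a component by itself.
Starting from A we can reach A, K. That is one component of size 2.
Starting from D we can reach D, E, F, I. That is one component of size 4.
Starting from B we can reach B, C, G, H, L. That is one component of size 5.
The largest has 5 vertices.

5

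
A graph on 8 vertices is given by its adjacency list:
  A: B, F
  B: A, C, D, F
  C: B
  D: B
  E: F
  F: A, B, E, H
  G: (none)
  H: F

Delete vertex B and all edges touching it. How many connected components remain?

With B gone, the remaining components are: {C}; {D}; {G}; {A, E, F, H}.
That is 4 components.

4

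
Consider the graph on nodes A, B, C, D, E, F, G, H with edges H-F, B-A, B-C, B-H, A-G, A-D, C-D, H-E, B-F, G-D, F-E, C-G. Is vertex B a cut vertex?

Deleting B raises the number of components from 1 to 2, so B is a cut vertex.

Yes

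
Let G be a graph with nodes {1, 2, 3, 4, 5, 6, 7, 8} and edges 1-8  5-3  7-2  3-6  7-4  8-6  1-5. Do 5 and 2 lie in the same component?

The component containing 5 is {1, 3, 5, 6, 8}, and 2 is not in it.

No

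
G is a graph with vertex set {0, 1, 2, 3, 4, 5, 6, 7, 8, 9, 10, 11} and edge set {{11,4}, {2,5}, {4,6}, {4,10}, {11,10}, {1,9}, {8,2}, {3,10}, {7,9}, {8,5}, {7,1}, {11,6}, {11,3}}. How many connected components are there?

4

0 is isolated — a component by itself.
Starting from 1 we can reach 1, 7, 9. That is one component of size 3.
Starting from 2 we can reach 2, 5, 8. That is one component of size 3.
Starting from 3 we can reach 3, 4, 6, 10, 11. That is one component of size 5.
Total: 4 components.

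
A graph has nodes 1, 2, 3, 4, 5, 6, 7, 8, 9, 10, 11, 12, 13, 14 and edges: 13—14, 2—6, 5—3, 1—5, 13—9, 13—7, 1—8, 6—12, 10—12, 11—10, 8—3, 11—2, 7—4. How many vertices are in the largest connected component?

5

Starting from 1 we can reach 1, 3, 5, 8. That is one component of size 4.
Starting from 4 we can reach 4, 7, 9, 13, 14. That is one component of size 5.
Starting from 2 we can reach 2, 6, 10, 11, 12. That is one component of size 5.
The largest has 5 vertices.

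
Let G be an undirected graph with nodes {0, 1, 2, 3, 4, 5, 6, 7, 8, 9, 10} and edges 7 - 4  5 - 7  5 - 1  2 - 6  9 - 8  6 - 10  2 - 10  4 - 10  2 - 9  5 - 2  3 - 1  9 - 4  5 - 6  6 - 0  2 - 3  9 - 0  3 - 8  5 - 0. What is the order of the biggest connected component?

11

Starting from 0 we can reach 0, 1, 2, 3, 4, 5, 6, 7, 8, 9, 10. That is one component of size 11.
The largest has 11 vertices.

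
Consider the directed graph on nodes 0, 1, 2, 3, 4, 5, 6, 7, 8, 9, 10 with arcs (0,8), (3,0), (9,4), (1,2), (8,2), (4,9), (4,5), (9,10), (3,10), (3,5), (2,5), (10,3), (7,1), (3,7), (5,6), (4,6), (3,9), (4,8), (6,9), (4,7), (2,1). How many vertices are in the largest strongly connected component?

{0, 1, 2, 3, 4, 5, 6, 7, 8, 9, 10} are all mutually reachable — one SCC of size 11.
The largest has 11 vertices.

11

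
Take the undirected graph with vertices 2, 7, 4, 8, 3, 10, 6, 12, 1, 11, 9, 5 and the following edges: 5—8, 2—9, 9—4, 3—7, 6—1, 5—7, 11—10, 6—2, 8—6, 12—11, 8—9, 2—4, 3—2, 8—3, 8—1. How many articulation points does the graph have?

1

Removing 11 increases the component count from 2 to 3, so 11 is a cut vertex.
By contrast removing 7 leaves 2 components; it is not a cut vertex. No other vertex is a cut vertex either.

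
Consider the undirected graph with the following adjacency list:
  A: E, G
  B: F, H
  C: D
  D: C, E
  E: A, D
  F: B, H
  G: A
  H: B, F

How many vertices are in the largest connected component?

Starting from B we can reach B, F, H. That is one component of size 3.
Starting from A we can reach A, C, D, E, G. That is one component of size 5.
The largest has 5 vertices.

5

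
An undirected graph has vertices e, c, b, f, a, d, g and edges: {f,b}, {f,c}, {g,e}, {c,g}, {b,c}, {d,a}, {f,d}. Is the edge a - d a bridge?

Yes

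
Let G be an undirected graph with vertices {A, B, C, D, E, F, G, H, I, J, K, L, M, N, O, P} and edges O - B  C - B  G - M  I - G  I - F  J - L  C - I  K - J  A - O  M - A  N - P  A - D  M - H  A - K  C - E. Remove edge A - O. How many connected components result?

A and O are still connected via A-M-G-I-C-B-O, so the component count stays at 2.

2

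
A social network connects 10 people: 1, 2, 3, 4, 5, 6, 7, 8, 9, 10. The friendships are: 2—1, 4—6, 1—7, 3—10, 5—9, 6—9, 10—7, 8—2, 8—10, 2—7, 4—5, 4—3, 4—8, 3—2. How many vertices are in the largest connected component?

10

Starting from 1 we can reach 1, 2, 3, 4, 5, 6, 7, 8, 9, 10. That is one component of size 10.
The largest has 10 vertices.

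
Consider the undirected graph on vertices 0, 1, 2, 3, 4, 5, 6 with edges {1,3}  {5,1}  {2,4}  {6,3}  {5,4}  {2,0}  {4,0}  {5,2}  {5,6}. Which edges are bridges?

none

The edges on the cycle 5-2-0-4-5 are not bridges since each lies on that cycle.
Every edge lies on some cycle, so there are no bridges.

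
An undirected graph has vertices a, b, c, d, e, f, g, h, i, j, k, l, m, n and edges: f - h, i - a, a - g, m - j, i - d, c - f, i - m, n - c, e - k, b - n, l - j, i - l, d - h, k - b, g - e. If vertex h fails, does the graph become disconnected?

Deleting h leaves 1 component (was 1) (its neighbors d, f remain connected to each other), so h is not a cut vertex.

No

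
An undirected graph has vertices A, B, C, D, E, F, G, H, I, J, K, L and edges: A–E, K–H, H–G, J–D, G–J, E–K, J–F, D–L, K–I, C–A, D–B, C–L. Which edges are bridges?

The edges on the cycle C-A-E-K-H-G-J-D-L-C are not bridges since each lies on that cycle.
But removing B–D disconnects B from D; removing I–K disconnects I from K; removing F–J disconnects F from J — these are bridges.

B-D, F-J, I-K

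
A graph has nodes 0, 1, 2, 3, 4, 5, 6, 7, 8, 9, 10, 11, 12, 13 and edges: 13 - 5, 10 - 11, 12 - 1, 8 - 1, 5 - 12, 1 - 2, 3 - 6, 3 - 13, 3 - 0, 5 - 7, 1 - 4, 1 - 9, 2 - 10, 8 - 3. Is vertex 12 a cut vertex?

Deleting 12 leaves 1 component (was 1) (its neighbors 1, 5 remain connected to each other), so 12 is not a cut vertex.

No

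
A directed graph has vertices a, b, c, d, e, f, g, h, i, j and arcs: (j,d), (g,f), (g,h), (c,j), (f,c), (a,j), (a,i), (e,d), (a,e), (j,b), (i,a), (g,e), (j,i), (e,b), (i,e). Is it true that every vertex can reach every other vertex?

No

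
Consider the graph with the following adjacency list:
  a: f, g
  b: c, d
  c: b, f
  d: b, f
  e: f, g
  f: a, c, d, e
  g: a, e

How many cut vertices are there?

1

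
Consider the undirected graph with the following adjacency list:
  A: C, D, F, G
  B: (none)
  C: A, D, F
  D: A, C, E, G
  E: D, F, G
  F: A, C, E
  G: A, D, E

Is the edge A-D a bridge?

No

After removing A-D, the path A-G-D still connects them, so the edge is not a bridge.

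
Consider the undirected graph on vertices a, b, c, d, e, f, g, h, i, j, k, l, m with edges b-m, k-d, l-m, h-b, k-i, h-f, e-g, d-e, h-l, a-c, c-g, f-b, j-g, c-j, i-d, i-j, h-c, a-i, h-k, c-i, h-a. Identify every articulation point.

Removing h increases the component count from 1 to 2, so h is a cut vertex.
By contrast removing i leaves 1 component; it is not a cut vertex. No other vertex is a cut vertex either.

h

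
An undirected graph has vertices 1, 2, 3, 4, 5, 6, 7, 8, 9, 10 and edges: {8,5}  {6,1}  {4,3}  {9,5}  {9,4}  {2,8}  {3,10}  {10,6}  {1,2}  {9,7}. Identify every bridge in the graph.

The edges on the cycle 9-4-3-10-6-1-2-8-5-9 are not bridges since each lies on that cycle.
But removing 9–7 disconnects 9 from 7 — this is a bridge.

7-9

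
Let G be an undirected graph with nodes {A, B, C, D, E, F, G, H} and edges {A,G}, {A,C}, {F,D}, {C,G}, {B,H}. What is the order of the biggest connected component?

3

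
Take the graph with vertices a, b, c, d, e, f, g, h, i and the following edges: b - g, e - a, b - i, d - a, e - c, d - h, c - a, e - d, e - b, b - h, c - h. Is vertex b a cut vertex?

Yes

Deleting b raises the number of components from 2 to 4, so b is a cut vertex.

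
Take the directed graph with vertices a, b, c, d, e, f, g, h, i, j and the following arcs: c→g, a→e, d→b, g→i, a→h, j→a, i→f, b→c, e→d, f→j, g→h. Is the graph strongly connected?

No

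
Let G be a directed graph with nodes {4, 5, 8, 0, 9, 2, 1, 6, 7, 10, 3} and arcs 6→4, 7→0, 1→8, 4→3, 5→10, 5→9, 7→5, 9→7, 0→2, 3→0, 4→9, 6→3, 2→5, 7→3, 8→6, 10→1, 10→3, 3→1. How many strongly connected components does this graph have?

{0, 1, 2, 3, 4, 5, 6, 7, 8, 9, 10} are all mutually reachable — one SCC of size 11.
That gives 1 strongly connected component.

1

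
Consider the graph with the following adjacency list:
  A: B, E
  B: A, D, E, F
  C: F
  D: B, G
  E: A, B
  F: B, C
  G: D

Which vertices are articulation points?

Removing B increases the component count from 1 to 3, so B is a cut vertex.
Removing D increases the component count from 1 to 2, so D is a cut vertex.
Removing F increases the component count from 1 to 2, so F is a cut vertex.
By contrast removing E leaves 1 component; it is not a cut vertex. No other vertex is a cut vertex either.

B, D, F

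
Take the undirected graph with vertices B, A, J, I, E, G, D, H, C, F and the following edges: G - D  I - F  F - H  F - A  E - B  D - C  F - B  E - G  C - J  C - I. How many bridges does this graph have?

3

The edges on the cycle E-G-D-C-I-F-B-E are not bridges since each lies on that cycle.
But removing H - F disconnects H from F; removing J - C disconnects J from C; removing F - A disconnects F from A — these are bridges.
That makes 3 bridges.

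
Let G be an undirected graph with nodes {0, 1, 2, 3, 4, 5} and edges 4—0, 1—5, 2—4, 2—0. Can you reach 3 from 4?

No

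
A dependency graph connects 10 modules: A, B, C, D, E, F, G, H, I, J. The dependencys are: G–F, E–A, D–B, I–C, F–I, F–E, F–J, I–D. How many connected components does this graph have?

2

H is isolated — a component by itself.
Starting from A we can reach A, B, C, D, E, F, G, I, J. That is one component of size 9.
Total: 2 components.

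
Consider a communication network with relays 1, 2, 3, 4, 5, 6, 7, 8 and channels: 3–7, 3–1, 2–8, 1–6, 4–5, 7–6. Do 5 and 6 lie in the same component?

No

The component containing 5 is {4, 5}, and 6 is not in it.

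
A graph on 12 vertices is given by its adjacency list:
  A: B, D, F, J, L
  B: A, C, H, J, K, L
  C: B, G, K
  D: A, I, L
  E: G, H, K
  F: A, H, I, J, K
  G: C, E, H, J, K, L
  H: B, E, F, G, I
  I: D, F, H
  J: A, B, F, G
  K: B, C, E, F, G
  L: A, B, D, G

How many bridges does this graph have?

The edges on the cycle B-A-D-L-G-K-B are not bridges since each lies on that cycle.
Every edge lies on some cycle, so there are no bridges.

0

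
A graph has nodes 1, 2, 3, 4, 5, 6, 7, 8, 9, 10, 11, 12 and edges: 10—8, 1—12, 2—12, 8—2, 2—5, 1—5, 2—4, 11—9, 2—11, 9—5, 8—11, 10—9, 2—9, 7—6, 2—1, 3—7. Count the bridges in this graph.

The edges on the cycle 2-1-12-2 are not bridges since each lies on that cycle.
But removing 4—2 disconnects 4 from 2; removing 3—7 disconnects 3 from 7; removing 7—6 disconnects 7 from 6 — these are bridges.
That makes 3 bridges.

3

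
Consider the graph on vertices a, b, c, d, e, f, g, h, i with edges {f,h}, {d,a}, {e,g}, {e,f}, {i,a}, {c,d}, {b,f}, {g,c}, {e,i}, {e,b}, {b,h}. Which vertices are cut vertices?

Removing e increases the component count from 1 to 2, so e is a cut vertex.
By contrast removing b leaves 1 component; it is not a cut vertex. No other vertex is a cut vertex either.

e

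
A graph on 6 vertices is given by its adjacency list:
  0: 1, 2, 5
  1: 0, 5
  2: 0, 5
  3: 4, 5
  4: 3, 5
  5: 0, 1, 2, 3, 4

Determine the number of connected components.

1

Starting from 0 we can reach 0, 1, 2, 3, 4, 5. That is one component of size 6.
Total: 1 component.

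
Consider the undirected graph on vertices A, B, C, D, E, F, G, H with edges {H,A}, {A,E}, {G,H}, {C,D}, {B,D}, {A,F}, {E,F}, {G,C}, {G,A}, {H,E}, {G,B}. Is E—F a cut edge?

After removing E—F, the path E-A-F still connects them, so the edge is not a bridge.

No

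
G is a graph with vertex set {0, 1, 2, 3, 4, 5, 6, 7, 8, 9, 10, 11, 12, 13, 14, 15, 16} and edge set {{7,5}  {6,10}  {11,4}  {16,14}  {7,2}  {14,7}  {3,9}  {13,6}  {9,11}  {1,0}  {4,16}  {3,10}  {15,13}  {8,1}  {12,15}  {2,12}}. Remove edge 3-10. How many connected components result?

2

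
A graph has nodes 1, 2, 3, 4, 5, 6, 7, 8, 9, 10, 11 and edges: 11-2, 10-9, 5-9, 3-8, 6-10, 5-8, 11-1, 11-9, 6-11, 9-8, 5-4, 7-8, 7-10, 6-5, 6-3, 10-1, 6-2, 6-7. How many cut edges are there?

1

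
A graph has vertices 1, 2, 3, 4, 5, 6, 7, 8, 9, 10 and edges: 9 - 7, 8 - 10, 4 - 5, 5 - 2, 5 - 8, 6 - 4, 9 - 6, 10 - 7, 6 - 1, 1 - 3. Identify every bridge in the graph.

1-3, 1-6, 2-5

The edges on the cycle 9-6-4-5-8-10-7-9 are not bridges since each lies on that cycle.
But removing 6 - 1 disconnects 6 from 1; removing 2 - 5 disconnects 2 from 5; removing 3 - 1 disconnects 3 from 1 — these are bridges.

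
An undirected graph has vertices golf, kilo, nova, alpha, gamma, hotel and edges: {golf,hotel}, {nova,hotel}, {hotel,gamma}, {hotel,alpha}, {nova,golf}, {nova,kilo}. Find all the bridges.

The edges on the cycle nova-golf-hotel-nova are not bridges since each lies on that cycle.
But removing hotel–alpha disconnects hotel from alpha; removing hotel–gamma disconnects hotel from gamma; removing nova–kilo disconnects nova from kilo — these are bridges.

alpha-hotel, gamma-hotel, kilo-nova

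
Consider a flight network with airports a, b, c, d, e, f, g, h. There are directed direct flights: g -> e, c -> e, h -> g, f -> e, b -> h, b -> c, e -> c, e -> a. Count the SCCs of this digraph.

7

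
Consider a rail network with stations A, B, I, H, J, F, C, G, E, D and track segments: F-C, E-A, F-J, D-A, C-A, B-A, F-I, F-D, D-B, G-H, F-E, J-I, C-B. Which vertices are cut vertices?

F

Removing F increases the component count from 2 to 3, so F is a cut vertex.
By contrast removing B leaves 2 components; it is not a cut vertex. No other vertex is a cut vertex either.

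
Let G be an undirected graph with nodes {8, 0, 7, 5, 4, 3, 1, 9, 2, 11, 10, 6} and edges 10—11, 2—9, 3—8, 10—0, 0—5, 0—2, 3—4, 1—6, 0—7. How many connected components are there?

3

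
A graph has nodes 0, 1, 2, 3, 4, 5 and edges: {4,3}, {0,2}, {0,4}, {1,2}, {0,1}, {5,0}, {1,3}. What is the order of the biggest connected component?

6

Starting from 0 we can reach 0, 1, 2, 3, 4, 5. That is one component of size 6.
The largest has 6 vertices.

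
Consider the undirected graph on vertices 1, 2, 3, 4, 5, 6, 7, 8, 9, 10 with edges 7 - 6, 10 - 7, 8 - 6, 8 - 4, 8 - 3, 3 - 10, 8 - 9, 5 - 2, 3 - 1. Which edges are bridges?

1-3, 2-5, 4-8, 8-9

The edges on the cycle 8-3-10-7-6-8 are not bridges since each lies on that cycle.
But removing 8 - 4 disconnects 8 from 4; removing 3 - 1 disconnects 3 from 1; removing 8 - 9 disconnects 8 from 9; removing 5 - 2 disconnects 5 from 2 — these are bridges.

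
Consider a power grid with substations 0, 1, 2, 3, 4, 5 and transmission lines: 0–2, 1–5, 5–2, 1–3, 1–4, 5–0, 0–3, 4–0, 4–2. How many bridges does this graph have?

The edges on the cycle 1-5-0-3-1 are not bridges since each lies on that cycle.
Every edge lies on some cycle, so there are no bridges.

0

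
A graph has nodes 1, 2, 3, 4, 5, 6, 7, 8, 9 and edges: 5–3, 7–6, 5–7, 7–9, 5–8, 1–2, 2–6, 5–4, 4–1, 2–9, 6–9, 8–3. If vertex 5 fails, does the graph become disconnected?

Deleting 5 raises the number of components from 1 to 2, so 5 is a cut vertex.

Yes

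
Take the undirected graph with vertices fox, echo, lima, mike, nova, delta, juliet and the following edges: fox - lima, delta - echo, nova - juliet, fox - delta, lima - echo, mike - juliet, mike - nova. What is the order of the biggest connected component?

4

Starting from mike we can reach mike, nova, juliet. That is one component of size 3.
Starting from fox we can reach fox, echo, lima, delta. That is one component of size 4.
The largest has 4 vertices.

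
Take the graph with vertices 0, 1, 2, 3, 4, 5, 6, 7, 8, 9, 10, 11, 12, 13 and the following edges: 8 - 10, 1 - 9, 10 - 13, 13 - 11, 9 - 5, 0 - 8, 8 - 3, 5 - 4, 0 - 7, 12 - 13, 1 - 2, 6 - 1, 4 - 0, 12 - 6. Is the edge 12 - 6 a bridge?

After removing 12 - 6, the path 12-13-10-8-0-4-5-9-1-6 still connects them, so the edge is not a bridge.

No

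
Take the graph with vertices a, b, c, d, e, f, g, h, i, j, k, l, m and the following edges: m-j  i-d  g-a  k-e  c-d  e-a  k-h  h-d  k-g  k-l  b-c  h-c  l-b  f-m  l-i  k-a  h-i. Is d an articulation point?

Deleting d leaves 2 components (was 2), so d is not a cut vertex.

No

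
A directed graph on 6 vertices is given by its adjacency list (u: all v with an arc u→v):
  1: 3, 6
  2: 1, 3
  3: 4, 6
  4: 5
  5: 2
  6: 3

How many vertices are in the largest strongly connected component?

{1, 2, 3, 4, 5, 6} are all mutually reachable — one SCC of size 6.
The largest has 6 vertices.

6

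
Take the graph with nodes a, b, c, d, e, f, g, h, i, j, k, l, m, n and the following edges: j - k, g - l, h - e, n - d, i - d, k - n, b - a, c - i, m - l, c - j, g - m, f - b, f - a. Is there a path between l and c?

No

The component containing l is {g, l, m}, and c is not in it.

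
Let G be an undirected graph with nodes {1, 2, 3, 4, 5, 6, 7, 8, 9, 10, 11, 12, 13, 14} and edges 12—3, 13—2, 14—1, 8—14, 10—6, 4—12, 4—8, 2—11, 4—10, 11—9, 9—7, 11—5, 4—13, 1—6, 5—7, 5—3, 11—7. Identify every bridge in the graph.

none

The edges on the cycle 4-8-14-1-6-10-4 are not bridges since each lies on that cycle.
Every edge lies on some cycle, so there are no bridges.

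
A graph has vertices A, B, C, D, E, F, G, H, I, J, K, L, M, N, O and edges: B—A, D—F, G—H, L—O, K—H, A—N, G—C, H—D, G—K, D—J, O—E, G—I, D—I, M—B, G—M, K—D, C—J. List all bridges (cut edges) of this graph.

The edges on the cycle G-K-H-G are not bridges since each lies on that cycle.
But removing B—M disconnects B from M; removing F—D disconnects F from D; removing G—M disconnects G from M; removing O—E disconnects O from E — these are bridges.
In total 7 edges are bridges.

A-B, A-N, B-M, D-F, E-O, G-M, L-O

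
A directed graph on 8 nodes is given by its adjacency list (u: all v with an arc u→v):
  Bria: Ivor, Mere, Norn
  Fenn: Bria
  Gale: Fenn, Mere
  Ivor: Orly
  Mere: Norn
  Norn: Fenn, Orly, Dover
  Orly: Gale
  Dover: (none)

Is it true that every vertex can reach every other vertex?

There is no directed path from Dover to Fenn, so the graph is not strongly connected.

No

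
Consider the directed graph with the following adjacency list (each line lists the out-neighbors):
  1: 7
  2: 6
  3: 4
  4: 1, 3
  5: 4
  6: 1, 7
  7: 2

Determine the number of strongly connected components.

3

{1, 2, 6, 7} are all mutually reachable — one SCC of size 4.
{3, 4} are all mutually reachable — one SCC of size 2.
{5} is an SCC by itself.
That gives 3 strongly connected components.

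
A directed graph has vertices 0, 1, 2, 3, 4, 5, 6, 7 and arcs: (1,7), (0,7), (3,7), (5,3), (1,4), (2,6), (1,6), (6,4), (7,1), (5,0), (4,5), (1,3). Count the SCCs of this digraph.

2

{0, 1, 3, 4, 5, 6, 7} are all mutually reachable — one SCC of size 7.
{2} is an SCC by itself.
That gives 2 strongly connected components.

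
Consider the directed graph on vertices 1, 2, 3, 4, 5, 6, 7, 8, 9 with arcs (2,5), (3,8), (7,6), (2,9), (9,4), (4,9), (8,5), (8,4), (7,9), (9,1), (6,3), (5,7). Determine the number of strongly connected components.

{3, 5, 6, 7, 8} are all mutually reachable — one SCC of size 5.
{4, 9} are all mutually reachable — one SCC of size 2.
{1} is an SCC by itself.
{2} is an SCC by itself.
That gives 4 strongly connected components.

4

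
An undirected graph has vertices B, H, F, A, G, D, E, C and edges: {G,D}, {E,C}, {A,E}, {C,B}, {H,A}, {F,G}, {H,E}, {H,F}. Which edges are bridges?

B-C, C-E, D-G, F-G, F-H

The edges on the cycle H-A-E-H are not bridges since each lies on that cycle.
But removing H - F disconnects H from F; removing C - B disconnects C from B; removing G - D disconnects G from D; removing F - G disconnects F from G — these are bridges.
In total 5 edges are bridges.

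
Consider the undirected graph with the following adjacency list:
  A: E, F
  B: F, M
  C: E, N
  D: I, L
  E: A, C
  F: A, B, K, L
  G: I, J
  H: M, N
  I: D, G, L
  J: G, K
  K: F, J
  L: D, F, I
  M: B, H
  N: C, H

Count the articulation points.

1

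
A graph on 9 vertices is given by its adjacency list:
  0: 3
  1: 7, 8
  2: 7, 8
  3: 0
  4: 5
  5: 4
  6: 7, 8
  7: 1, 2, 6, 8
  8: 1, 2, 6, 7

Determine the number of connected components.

3

Starting from 4 we can reach 4, 5. That is one component of size 2.
Starting from 0 we can reach 0, 3. That is one component of size 2.
Starting from 1 we can reach 1, 2, 6, 7, 8. That is one component of size 5.
Total: 3 components.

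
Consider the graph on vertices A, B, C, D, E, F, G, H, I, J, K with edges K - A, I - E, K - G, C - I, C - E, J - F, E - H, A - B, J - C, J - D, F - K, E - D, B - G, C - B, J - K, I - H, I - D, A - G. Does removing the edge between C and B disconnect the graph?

After removing C - B, the path C-J-K-A-B still connects them, so the edge is not a bridge.

No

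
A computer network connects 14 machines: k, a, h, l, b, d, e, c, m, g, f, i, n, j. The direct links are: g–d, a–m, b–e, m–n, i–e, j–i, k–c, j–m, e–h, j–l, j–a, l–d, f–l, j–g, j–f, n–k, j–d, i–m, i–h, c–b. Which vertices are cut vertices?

j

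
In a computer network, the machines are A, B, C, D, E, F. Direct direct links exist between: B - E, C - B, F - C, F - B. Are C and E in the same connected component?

Yes

From C we can reach B, C, E, F, which includes E.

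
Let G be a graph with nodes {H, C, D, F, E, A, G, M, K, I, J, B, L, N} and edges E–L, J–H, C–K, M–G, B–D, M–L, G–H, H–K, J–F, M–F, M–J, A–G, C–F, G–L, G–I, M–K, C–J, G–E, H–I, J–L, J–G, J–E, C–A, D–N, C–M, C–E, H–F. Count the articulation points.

1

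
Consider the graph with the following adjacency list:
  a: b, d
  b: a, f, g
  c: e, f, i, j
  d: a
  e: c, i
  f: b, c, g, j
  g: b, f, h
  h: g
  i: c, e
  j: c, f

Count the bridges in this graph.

The edges on the cycle f-g-b-f are not bridges since each lies on that cycle.
But removing h-g disconnects h from g; removing d-a disconnects d from a; removing a-b disconnects a from b — these are bridges.
That makes 3 bridges.

3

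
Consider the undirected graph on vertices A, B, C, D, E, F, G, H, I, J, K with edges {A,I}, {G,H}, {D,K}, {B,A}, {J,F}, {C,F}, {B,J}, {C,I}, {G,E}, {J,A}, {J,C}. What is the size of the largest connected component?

Starting from D we can reach D, K. That is one component of size 2.
Starting from E we can reach E, G, H. That is one component of size 3.
Starting from A we can reach A, B, C, F, I, J. That is one component of size 6.
The largest has 6 vertices.

6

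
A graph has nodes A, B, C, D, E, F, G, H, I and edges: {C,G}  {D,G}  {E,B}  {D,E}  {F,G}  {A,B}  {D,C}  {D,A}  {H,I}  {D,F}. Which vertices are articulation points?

D

Removing D increases the component count from 2 to 3, so D is a cut vertex.
By contrast removing E leaves 2 components; it is not a cut vertex. No other vertex is a cut vertex either.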